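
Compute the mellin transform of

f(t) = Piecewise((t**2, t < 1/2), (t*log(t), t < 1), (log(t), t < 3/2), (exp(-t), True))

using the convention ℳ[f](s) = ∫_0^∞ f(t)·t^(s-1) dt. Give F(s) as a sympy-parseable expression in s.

summing 4 kernel integrals split by 1/2, 1, 3/2 yields ℳ[f](s)
over [0, 1/2), the kernel integral of t**2 enters the sum
between 1/2 and 1 the integrand is t*log(t)·t^(s-1)
segment [1, 3/2) carries log(t); integrate it
between 3/2 and ∞ the integrand is exp(-t)·t^(s-1)

(4*2**s*s**2*(s + 2)*(s**2 + 2*s + 1)*uppergamma(s, 3/2) - 4*2**s*s**2*(s + 2) + 4*2**s*(s + 2)*(s**2 + 2*s + 1) + 3**s*s*(s + 2)*(-4*log(2) + 4*log(3))*(s**2 + 2*s + 1) - 4*3**s*(s + 2)*(s**2 + 2*s + 1) + s**3*(s + 2)*log(4) + s**2*(s + 2)*log(4) + 2*s**2*(s + 2) + s**2*(s**2 + 2*s + 1))/(4*2**s*s**2*(s + 2)*(s**2 + 2*s + 1))
  Re(s) > -2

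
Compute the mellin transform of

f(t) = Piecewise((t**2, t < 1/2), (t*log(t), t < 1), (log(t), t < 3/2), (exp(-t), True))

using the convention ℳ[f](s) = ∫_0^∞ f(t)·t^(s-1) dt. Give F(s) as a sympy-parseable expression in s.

(4*2**s*s**2*(s + 2)*(s**2 + 2*s + 1)*uppergamma(s, 3/2) - 4*2**s*s**2*(s + 2) + 4*2**s*(s + 2)*(s**2 + 2*s + 1) + 3**s*s*(s + 2)*(-4*log(2) + 4*log(3))*(s**2 + 2*s + 1) - 4*3**s*(s + 2)*(s**2 + 2*s + 1) + s**3*(s + 2)*log(4) + s**2*(s + 2)*log(4) + 2*s**2*(s + 2) + s**2*(s**2 + 2*s + 1))/(4*2**s*s**2*(s + 2)*(s**2 + 2*s + 1))
  Re(s) > -2

linearity at 1/2, 1, 3/2 turns ℳ[f](s) into 4 summed integrals
for t in [0, 1/2): the term is ∫ t**2·t^(s-1)
between 1/2 and 1 the integrand is t*log(t)·t^(s-1)
on [1, 3/2) integrate f = log(t) against the kernel
∫ over [3/2, ∞) of exp(-t)·t^(s-1) joins the sum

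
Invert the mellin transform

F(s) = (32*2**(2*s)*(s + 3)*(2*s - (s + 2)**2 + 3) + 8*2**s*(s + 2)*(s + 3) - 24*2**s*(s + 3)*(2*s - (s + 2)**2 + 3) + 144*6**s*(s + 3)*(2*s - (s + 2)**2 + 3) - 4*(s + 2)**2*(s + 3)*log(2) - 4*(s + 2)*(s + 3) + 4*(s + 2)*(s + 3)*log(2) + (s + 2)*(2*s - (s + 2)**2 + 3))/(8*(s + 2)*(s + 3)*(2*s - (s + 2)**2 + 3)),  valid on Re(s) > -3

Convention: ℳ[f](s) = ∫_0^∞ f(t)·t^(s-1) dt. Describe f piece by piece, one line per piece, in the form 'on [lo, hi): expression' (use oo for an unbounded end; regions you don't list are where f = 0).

on [0, 1): t**3/8
on [1, 2): t*log(t/2)/2
on [2, 4): 3*t**2/4
on [4, 6): t**2/2

reversing the common scale on t: t**3 on [0, 1/2); t*log(t) on [1/2, 1); 3*t**2 on [1, 2); …
remove the shared t-power first: t**2 on [0, 1/2); log(t) on [1/2, 1); 3*t on [1, 2); …
remove the shared t-power first: t on [0, 1/2); log(t)/t on [1/2, 1); 3 on [1, 2); …
summing 4 kernel integrals split by 1, 2, 4 yields ℳ[f](s)
segment [0, 1) carries t**3/8; integrate it
[1, 2) adds the kernel integral of t*log(t/2)/2
the [2, 4) slice contributes ∫ 3*t**2/4·t^(s-1) dt
over [4, 6), the kernel integral of t**2/2 enters the sum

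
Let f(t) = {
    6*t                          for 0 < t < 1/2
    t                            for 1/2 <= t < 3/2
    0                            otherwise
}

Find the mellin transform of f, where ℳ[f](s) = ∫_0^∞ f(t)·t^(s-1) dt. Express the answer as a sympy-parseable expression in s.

(3*3**s + 5)/(2*2**s*(s + 1))
  Re(s) > -1

f breaks at 1/2 into 2 integrals to sum
the [0, 1/2) slice contributes ∫ 6*t·t^(s-1) dt
the [1/2, 3/2) slice contributes ∫ t·t^(s-1) dt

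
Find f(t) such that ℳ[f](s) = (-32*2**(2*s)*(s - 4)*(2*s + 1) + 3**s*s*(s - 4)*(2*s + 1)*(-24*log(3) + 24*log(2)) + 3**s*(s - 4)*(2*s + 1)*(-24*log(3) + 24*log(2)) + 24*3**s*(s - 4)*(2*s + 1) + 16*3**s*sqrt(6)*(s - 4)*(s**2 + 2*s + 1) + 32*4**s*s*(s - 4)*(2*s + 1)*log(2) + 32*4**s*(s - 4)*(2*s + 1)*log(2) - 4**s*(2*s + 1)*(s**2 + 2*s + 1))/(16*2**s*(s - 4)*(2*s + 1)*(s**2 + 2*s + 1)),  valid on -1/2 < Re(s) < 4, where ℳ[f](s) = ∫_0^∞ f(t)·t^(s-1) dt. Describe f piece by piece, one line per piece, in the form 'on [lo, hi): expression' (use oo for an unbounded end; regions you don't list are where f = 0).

cuts at 3/2, 2: linearity sums the 3 kernel integrals
on [0, 3/2): add ∫ sqrt(t)·t^(s-1) dt
∫ over [3/2, 2) of t*log(t)·t^(s-1) joins the sum
segment 2 to ∞ holds t**(-4); add its integral

on [0, 3/2): sqrt(t)
on [3/2, 2): t*log(t)
on [2, oo): t**(-4)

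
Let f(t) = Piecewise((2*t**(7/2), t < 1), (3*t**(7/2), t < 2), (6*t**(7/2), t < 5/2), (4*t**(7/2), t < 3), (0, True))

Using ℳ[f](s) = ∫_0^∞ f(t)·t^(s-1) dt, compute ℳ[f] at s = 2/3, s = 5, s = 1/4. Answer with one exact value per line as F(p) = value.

breakpoints 1, 2, 5/2: one integral from each of the 4 segments
between 0 and 1 the integrand is 2*t**(7/2)·t^(s-1)
∫ over [1, 2) of 3*t**(7/2)·t^(s-1) joins the sum
∫ over [2, 5/2) of 6*t**(7/2)·t^(s-1) joins the sum
∫ over [5/2, 3) of 4*t**(7/2)·t^(s-1) joins the sum

F(2/3) = -288*2**(1/6)/25 - 6/25 + 75*2**(5/6)*5**(1/6)/8 + 1944*3**(1/6)/25
F(5) = -1536*sqrt(2)/17 - 2/17 + 390625*sqrt(10)/2176 + 52488*sqrt(3)/17
F(1/4) = -32*2**(3/4)/5 - 4/15 + 25*2**(1/4)*5**(3/4)/6 + 144*3**(3/4)/5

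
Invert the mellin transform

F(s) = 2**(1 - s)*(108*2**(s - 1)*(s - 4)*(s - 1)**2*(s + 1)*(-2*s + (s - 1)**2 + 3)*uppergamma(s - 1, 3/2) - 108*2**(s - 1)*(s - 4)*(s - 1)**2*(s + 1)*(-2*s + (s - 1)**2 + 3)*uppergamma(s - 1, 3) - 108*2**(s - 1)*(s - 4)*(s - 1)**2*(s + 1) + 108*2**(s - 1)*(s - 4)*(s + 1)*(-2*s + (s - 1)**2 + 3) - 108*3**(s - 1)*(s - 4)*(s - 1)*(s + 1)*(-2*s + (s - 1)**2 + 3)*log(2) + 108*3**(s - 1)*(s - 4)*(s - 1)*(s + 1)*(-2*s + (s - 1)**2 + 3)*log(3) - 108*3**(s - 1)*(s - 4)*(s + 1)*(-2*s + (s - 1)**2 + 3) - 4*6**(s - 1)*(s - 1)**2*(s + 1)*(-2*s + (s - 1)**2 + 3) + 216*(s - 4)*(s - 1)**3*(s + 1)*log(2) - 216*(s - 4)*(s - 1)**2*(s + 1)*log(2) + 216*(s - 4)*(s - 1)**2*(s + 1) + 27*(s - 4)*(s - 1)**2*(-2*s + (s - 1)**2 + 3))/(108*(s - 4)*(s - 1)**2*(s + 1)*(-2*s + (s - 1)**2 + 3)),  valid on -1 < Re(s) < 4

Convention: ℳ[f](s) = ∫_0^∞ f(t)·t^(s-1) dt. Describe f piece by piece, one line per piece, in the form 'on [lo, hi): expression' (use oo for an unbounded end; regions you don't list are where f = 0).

peel off the shared t-power: t**2 on [0, 1/2); log(t)/t on [1/2, 1); log(t) on [1, 3/2); …
slice at 1/2, 1, 3/2, 3, transform all 5 pieces, and sum them
∫ over [0, 1/2) of t·t^(s-1) joins the sum
segment [1/2, 1) carries log(t)/t**2; integrate it
the [1, 3/2) slice contributes ∫ log(t)/t·t^(s-1) dt
∫ exp(-t)/t·t^(s-1) over [3/2, 3)
over [3, ∞), the kernel integral of t**(-4) enters the sum

on [0, 1/2): t
on [1/2, 1): log(t)/t**2
on [1, 3/2): log(t)/t
on [3/2, 3): exp(-t)/t
on [3, oo): t**(-4)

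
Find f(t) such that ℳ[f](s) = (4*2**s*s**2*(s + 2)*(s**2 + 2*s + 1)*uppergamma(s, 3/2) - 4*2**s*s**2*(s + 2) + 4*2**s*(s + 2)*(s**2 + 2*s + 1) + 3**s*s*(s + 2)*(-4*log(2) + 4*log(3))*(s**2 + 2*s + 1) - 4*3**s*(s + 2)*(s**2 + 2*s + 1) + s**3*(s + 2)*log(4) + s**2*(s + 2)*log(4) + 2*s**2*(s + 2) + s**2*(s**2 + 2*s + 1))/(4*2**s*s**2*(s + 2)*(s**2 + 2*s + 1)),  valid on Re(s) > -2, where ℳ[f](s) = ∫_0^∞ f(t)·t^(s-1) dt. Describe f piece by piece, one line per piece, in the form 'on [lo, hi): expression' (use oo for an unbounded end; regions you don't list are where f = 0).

on [0, 1/2): t**2
on [1/2, 1): t*log(t)
on [1, 3/2): log(t)
on [3/2, oo): exp(-t)

summing 4 kernel integrals split by 1/2, 1, 3/2 yields ℳ[f](s)
between 0 and 1/2 the integrand is t**2·t^(s-1)
over [1/2, 1), the kernel integral of t*log(t) enters the sum
on [1, 3/2) integrate f = log(t) against the kernel
for t in [3/2, ∞): the term is ∫ exp(-t)·t^(s-1)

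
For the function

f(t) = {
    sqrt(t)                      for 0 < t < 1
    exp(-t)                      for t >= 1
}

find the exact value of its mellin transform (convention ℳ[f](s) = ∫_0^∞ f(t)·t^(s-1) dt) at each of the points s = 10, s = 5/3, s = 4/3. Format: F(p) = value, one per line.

split f at 1: ℳ[f](s) collects 2 kernel integrals
for t in [0, 1): the term is ∫ sqrt(t)·t^(s-1)
for t in [1, ∞): the term is ∫ exp(-t)·t^(s-1)

F(10) = 2/21 + 986410*exp(-1)
F(5/3) = 6/13 + uppergamma(5/3, 1)
F(4/3) = uppergamma(4/3, 1) + 6/11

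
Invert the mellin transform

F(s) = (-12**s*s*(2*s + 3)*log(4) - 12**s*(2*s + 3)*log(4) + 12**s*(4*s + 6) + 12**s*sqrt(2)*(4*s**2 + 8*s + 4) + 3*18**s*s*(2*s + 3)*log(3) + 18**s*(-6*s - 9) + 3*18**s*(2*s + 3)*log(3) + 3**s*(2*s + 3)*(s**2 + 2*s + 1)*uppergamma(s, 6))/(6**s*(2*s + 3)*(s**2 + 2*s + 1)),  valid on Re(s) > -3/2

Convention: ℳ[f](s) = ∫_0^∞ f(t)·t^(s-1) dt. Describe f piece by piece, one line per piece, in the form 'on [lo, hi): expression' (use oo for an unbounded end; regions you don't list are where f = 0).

cuts at 2, 3: linearity sums the 3 kernel integrals
segment [0, 2) carries t**(3/2); integrate it
segment 2 to 3 holds t*log(t); add its integral
∫ exp(-2*t)·t^(s-1) over [3, ∞)

on [0, 2): t**(3/2)
on [2, 3): t*log(t)
on [3, oo): exp(-2*t)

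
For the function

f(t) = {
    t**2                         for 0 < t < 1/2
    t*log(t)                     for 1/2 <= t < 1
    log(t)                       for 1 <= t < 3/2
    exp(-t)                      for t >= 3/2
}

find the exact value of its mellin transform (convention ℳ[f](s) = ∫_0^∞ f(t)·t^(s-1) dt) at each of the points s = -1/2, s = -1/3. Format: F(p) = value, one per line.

F(-1/2) = -4*sqrt(6)/3 - 2*sqrt(pi)*erfc(sqrt(6)/2) + sqrt(2)*log(64*2**(4*sqrt(3))/3**(4*sqrt(3)))/6 + 2*sqrt(6)*exp(-3/2)/3 + 13*sqrt(2)/6
F(-1/3) = 2**(1/3)*(-120*3**(2/3) + log(2**(30 + 40*3**(2/3))/3**(40*3**(2/3))) + 20*2**(2/3)*uppergamma(-1/3, 3/2) + 51 + 135*2**(2/3))/40

breakpoints 1/2, 1, 3/2: one integral from each of the 4 segments
for t in [0, 1/2): the term is ∫ t**2·t^(s-1)
the [1/2, 1) slice contributes ∫ t*log(t)·t^(s-1) dt
between 1 and 3/2 the integrand is log(t)·t^(s-1)
segment [3/2, ∞) carries exp(-t); integrate it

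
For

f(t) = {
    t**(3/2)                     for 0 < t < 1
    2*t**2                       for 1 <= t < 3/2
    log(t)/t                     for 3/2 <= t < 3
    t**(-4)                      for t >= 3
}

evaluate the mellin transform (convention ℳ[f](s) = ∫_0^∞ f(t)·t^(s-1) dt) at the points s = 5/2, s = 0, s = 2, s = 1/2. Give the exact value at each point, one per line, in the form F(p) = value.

F(5/2) = -34*sqrt(3)/27 - 7/36 + log(2**(sqrt(6)/2)*3**(-sqrt(6)/2 + 2*sqrt(3))) + 35*sqrt(6)/24
F(0) = log(6**(1/3)/2) + 365/162
F(2) = 1759/2016 + 3*log(2)/2 + 3*log(3)/2
F(1/2) = -754*sqrt(3)/567 - 2*sqrt(3)*log(3)/3 - 2*sqrt(6)*log(2)/3 - 3/10 + 2*sqrt(6)*log(3)/3 + 67*sqrt(6)/30

slice at 1, 3/2, 3, transform all 4 pieces, and sum them
on [0, 1) integrate f = t**(3/2) against the kernel
over [1, 3/2), the kernel integral of 2*t**2 enters the sum
segment [3/2, 3) carries log(t)/t; integrate it
on [3, ∞) integrate f = t**(-4) against the kernel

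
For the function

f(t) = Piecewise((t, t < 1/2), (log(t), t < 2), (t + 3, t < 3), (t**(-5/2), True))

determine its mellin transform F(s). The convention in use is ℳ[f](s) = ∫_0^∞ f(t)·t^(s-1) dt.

treat the 4 regions marked off by 1/2, 2, 3 separately and sum
∫ t·t^(s-1) over [0, 1/2)
piece [1/2, 2): integrate log(t) against the kernel
over [2, 3), the kernel integral of (t + 3) enters the sum
piece [3, ∞): integrate t**(-5/2) against the kernel

(-270*2**(2*s)*s**2*(2*s - 5) + 54*2**(2*s)*s*(s + 1)*(2*s - 5)*log(2) - 162*2**(2*s)*s*(2*s - 5) - 54*2**(2*s)*(s + 1)*(2*s - 5) - 4*sqrt(3)*6**s*s**2*(s + 1) + 324*6**s*s**2*(2*s - 5) + 162*6**s*s*(2*s - 5) + 27*s**2*(2*s - 5) + 54*s*(s + 1)*(2*s - 5)*log(2) + (2*s - 5)*(54*s + 54))/(54*2**s*s**2*(s + 1)*(2*s - 5))
  -1 < Re(s) < 5/2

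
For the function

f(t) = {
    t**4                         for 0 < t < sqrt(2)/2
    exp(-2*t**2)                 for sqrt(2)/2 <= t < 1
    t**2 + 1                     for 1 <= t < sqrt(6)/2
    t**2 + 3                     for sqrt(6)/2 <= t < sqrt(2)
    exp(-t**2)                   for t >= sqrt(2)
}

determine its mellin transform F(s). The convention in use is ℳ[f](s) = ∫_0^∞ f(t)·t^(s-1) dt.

strip the power substitution: t**2 on [0, 1/2); exp(-2*t) on [1/2, 1); t + 1 on [1, 3/2); …
the 5 pieces separated at sqrt(2)/2, 1, sqrt(6)/2, sqrt(2) each add one integral
on [0, sqrt(2)/2) integrate f = t**4 against the kernel
piece [sqrt(2)/2, 1): integrate exp(-2*t**2) against the kernel
on [1, sqrt(6)/2): add ∫ (t**2 + 1)·t^(s-1) dt
∫ (t**2 + 3)·t^(s-1) over [sqrt(6)/2, sqrt(2))
segment sqrt(2) to ∞ holds exp(-t**2); add its integral

(sqrt(2)/2)**s*(2*2**(s/2)*s*(s + 2)*(s + 4)*uppergamma(s/2, 2) - 8*2**(s/2)*s*(s + 4) - 8*2**(s/2)*(s + 4) + 20*2**s*s*(s + 4) + 24*2**s*(s + 4) - 8*3**(s/2)*s*(s + 4) - 16*3**(s/2)*(s + 4) + 2*s*(s + 2)*(s + 4)*uppergamma(s/2, 1) - 2*s*(s + 2)*(s + 4)*uppergamma(s/2, 2) + s*(s + 2))/(4*s*(s + 2)*(s + 4))
  Re(s) > -4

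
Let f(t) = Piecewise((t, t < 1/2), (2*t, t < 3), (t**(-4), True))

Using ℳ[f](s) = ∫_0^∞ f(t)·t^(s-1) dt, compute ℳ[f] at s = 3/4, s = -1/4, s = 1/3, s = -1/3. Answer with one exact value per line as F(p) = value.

split f at 1/2, 3: ℳ[f](s) collects 3 kernel integrals
[0, 1/2) adds the kernel integral of t
[1/2, 3) adds the kernel integral of 2*t
∫ over [3, ∞) of t**(-4)·t^(s-1) joins the sum

F(3/4) = 2**(1/4)*(-1053 + 12650*6**(3/4))/7371
F(-1/4) = -2*2**(1/4)/3 + 11020*3**(3/4)/4131
F(1/3) = 2**(2/3)*(-891 + 10700*6**(1/3))/4752
F(-1/3) = 2**(1/3)*(-3159 + 6320*6**(2/3))/4212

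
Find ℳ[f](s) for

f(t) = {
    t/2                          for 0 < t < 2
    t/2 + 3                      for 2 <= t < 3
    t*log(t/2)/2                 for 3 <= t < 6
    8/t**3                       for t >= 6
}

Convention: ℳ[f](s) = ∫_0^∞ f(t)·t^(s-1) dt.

the common scale on t comes off first: t on [0, 1); t + 3 on [1, 3/2); t*log(t) on [3/2, 3); …
integrate the 4 segments split at 2, 3, 6, then add the results
on [0, 2) integrate f = t/2 against the kernel
the [2, 3) slice contributes ∫ (t/2 + 3)·t^(s-1) dt
∫ over [3, 6) of t*log(t/2)/2·t^(s-1) joins the sum
on [6, ∞) integrate f = 8/t**3 against the kernel

(-162*2**s*s*(s - 3)*(s**2 + 2*s + 1) - 162*2**s*(s - 3)*(s**2 + 2*s + 1) - 81*3**s*s**2*(s - 3)*(s + 1)*log(3) + 81*3**s*s**2*(s - 3)*(s + 1)*log(2) - 81*3**s*s*(s - 3)*(s + 1)*log(3) + 81*3**s*s*(s - 3)*(s + 1)*log(2) + 81*3**s*s*(s - 3)*(s + 1) + 243*3**s*s*(s - 3)*(s**2 + 2*s + 1) + 162*3**s*(s - 3)*(s**2 + 2*s + 1) + 162*6**s*s**2*(s - 3)*(s + 1)*log(3) - 162*6**s*s*(s - 3)*(s + 1) + 162*6**s*s*(s - 3)*(s + 1)*log(3) - 2*6**s*s*(s + 1)*(s**2 + 2*s + 1))/(54*s*(s - 3)*(s + 1)*(s**2 + 2*s + 1))
  -1 < Re(s) < 3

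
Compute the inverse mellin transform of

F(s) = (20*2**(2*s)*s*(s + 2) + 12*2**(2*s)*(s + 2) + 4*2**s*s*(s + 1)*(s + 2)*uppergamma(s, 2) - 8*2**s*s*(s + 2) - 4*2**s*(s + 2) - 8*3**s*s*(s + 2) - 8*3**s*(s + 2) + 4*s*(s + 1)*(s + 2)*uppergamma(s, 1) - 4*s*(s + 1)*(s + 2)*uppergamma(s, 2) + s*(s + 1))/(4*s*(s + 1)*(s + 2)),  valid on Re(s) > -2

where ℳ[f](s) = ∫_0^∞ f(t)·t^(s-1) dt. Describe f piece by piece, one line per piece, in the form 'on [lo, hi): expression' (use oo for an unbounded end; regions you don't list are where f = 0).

strip the common scale on t: t**2 on [0, 1/2); exp(-2*t) on [1/2, 1); t + 1 on [1, 3/2); …
along the cuts 1, 2, 3, 4, ℳ[f](s) splits into 5 integrals
segment [0, 1) carries t**2/4; integrate it
∫ over [1, 2) of exp(-t)·t^(s-1) joins the sum
on [2, 3): add ∫ (t/2 + 1)·t^(s-1) dt
∫ (t/2 + 3)·t^(s-1) over [3, 4)
∫ over [4, ∞) of exp(-t/2)·t^(s-1) joins the sum

on [0, 1): t**2/4
on [1, 2): exp(-t)
on [2, 3): t/2 + 1
on [3, 4): t/2 + 3
on [4, oo): exp(-t/2)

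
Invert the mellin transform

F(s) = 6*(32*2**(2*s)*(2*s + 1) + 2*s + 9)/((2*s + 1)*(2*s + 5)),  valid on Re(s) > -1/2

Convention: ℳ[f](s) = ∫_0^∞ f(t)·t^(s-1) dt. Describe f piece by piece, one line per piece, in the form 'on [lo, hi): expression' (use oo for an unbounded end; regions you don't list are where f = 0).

on [0, 1): 6*sqrt(t)
on [1, 4): 3*t**(5/2)

cuts at 1: linearity sums the 2 kernel integrals
∫ 6*sqrt(t)·t^(s-1) over [0, 1)
∫ over [1, 4) of 3*t**(5/2)·t^(s-1) joins the sum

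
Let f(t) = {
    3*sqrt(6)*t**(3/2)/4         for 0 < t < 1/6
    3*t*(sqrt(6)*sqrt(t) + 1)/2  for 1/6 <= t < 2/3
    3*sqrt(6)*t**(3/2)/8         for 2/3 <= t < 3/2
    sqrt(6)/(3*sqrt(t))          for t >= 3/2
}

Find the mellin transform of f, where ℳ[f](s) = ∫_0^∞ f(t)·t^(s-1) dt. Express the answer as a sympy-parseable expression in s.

(240*2**(2*s)*s**2 + 168*2**(2*s)*s - 144*2**(2*s) + 98*3**(2*s)*s**2 - 79*3**(2*s)*s - 177*3**(2*s) - 36*s**2 - 30*s + 24)/(24*6**s*(4*s**3 + 8*s**2 + s - 3))
  -3/2 < Re(s) < 1/2

the common scale on t comes off first: t**(3/2) on [0, 1/4); t*(2*sqrt(t) + 1) on [1/4, 1); t**(3/2)/2 on [1, 9/4); …
back out the shared t-power: sqrt(t) on [0, 1/4); 2*sqrt(t) + 1 on [1/4, 1); sqrt(t)/2 on [1, 9/4); …
strip the power substitution: t on [0, 1/2); 2*t + 1 on [1/2, 1); t/2 on [1, 3/2); …
treat the 4 regions marked off by 1/6, 2/3, 3/2 separately and sum
segment [0, 1/6) carries 3*sqrt(6)*t**(3/2)/4; integrate it
for t in [1/6, 2/3): the term is ∫ 3*t*(sqrt(6)*sqrt(t) + 1)/2·t^(s-1)
piece [2/3, 3/2): integrate 3*sqrt(6)*t**(3/2)/8 against the kernel
for t in [3/2, ∞): the term is ∫ sqrt(6)/(3*sqrt(t))·t^(s-1)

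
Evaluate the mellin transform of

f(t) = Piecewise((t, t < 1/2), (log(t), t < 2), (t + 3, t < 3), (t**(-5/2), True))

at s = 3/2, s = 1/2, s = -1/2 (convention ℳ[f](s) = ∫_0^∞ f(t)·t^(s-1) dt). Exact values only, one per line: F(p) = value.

F(3/2) = sqrt(2)*(-1139 + 30*sqrt(2) + 270*log(2) + 864*sqrt(6))/180
F(1/2) = sqrt(2)*(-330 + sqrt(2) + 108*log(2) + 144*sqrt(6))/36
F(-1/2) = sqrt(2)*(-486*log(2) + sqrt(2) + 648)/162

decompose at 1/2, 2, 3; ℳ[f](s) sums the 4 pieces' integrals
∫ over [0, 1/2) of t·t^(s-1) joins the sum
between 1/2 and 2 the integrand is log(t)·t^(s-1)
∫ over [2, 3) of (t + 3)·t^(s-1) joins the sum
on [3, ∞) integrate f = t**(-5/2) against the kernel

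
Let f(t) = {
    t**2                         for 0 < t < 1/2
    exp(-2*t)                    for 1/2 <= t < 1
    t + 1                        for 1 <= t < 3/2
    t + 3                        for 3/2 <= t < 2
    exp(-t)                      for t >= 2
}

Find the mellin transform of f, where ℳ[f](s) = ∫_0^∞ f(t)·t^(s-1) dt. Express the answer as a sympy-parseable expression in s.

(20*2**(2*s)*s*(s + 2) + 12*2**(2*s)*(s + 2) + 4*2**s*s*(s + 1)*(s + 2)*uppergamma(s, 2) - 8*2**s*s*(s + 2) - 4*2**s*(s + 2) - 8*3**s*s*(s + 2) - 8*3**s*(s + 2) + 4*s*(s + 1)*(s + 2)*uppergamma(s, 1) - 4*s*(s + 1)*(s + 2)*uppergamma(s, 2) + s*(s + 1))/(4*2**s*s*(s + 1)*(s + 2))
  Re(s) > -2

integrate the 5 segments split at 1/2, 1, 3/2, 2, then add the results
[0, 1/2) adds the kernel integral of t**2
[1/2, 1) adds the kernel integral of exp(-2*t)
on [1, 3/2): add ∫ (t + 1)·t^(s-1) dt
the [3/2, 2) slice contributes ∫ (t + 3)·t^(s-1) dt
on [2, ∞) integrate f = exp(-t) against the kernel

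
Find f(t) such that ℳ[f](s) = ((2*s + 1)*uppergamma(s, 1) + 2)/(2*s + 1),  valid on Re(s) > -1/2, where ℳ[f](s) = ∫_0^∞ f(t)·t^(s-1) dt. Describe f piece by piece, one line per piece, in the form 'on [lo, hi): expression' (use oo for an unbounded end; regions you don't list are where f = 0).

on [0, 1): sqrt(t)
on [1, oo): exp(-t)

breakpoints 1: one integral from each of the 2 segments
piece [0, 1): integrate sqrt(t) against the kernel
segment [1, ∞) carries exp(-t); integrate it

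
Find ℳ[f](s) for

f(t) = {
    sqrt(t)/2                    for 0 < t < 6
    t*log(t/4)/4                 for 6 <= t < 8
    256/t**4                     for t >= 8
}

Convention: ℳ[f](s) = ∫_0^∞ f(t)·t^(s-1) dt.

2**s*(-32*2**(2*s)*(s - 4)*(2*s + 1) + 3**s*s*(s - 4)*(2*s + 1)*(-24*log(3) + 24*log(2)) + 3**s*(s - 4)*(2*s + 1)*(-24*log(3) + 24*log(2)) + 24*3**s*(s - 4)*(2*s + 1) + 16*3**s*sqrt(6)*(s - 4)*(s**2 + 2*s + 1) + 32*4**s*s*(s - 4)*(2*s + 1)*log(2) + 32*4**s*(s - 4)*(2*s + 1)*log(2) - 4**s*(2*s + 1)*(s**2 + 2*s + 1))/(16*(s - 4)*(2*s + 1)*(s**2 + 2*s + 1))
  -1/2 < Re(s) < 4

invert the common scale on t to get sqrt(2)*sqrt(t)/2 on [0, 3); t*log(t/2)/2 on [3, 4); 16/t**4 on [4, ∞)
reversing the common scale on t: sqrt(t) on [0, 3/2); t*log(t) on [3/2, 2); t**(-4) on [2, ∞)
summing 3 kernel integrals split by 6, 8 yields ℳ[f](s)
∫ sqrt(t)/2·t^(s-1) over [0, 6)
[6, 8) adds the kernel integral of t*log(t/4)/4
on [8, ∞) integrate f = 256/t**4 against the kernel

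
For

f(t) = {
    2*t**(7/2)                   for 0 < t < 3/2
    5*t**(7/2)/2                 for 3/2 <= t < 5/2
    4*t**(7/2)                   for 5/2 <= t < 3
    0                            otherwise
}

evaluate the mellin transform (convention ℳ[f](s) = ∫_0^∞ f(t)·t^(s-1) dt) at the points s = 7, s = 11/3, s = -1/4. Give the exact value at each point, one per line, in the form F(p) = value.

F(7) = -9765625*sqrt(10)/14336 - 19683*sqrt(6)/14336 + 157464*sqrt(3)/7
F(11/3) = -703125*2**(5/6)*5**(1/6)/11008 - 6561*2**(5/6)*3**(1/6)/11008 + 52488*3**(1/6)/43
F(-1/4) = -375*2**(3/4)*5**(1/4)/104 - 27*2**(3/4)*3**(1/4)/104 + 432*3**(1/4)/13

linearity at 3/2, 5/2 turns ℳ[f](s) into 3 summed integrals
on [0, 3/2) integrate f = 2*t**(7/2) against the kernel
for t in [3/2, 5/2): the term is ∫ 5*t**(7/2)/2·t^(s-1)
the [5/2, 3) slice contributes ∫ 4*t**(7/2)·t^(s-1) dt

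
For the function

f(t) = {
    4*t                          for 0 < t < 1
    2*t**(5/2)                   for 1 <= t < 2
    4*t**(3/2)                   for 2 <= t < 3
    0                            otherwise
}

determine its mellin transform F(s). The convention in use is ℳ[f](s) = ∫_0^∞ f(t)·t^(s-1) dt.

4*(-2**(s + 7/2)*s - 2**(s + 7/2) + 4*3**(s + 3/2)*s**2 + 14*3**(s + 3/2)*s + 10*3**(s + 3/2) + 2*s**2 + 11*s + 12)/(4*s**3 + 20*s**2 + 31*s + 15)
  Re(s) > -1

decompose at 1, 2; ℳ[f](s) sums the 3 pieces' integrals
segment [0, 1) carries 4*t; integrate it
on [1, 2) integrate f = 2*t**(5/2) against the kernel
between 2 and 3 the integrand is 4*t**(3/2)·t^(s-1)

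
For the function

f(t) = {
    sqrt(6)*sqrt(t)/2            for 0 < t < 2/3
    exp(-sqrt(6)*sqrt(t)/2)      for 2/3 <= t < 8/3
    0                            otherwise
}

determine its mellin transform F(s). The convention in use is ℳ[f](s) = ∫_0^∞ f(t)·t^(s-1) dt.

2*((2*s + 1)*uppergamma(2*s, 1) - (2*s + 1)*uppergamma(2*s, 2) + 1)/((3/2)**s*(2*s + 1))
  Re(s) > -1/2

peel off the common scale on t: sqrt(t) on [0, 1); exp(-sqrt(t)) on [1, 4)
the power substitution comes off first: t on [0, 1); exp(-t) on [1, 2)
decompose at 2/3; ℳ[f](s) sums the 2 pieces' integrals
∫ over [0, 2/3) of sqrt(6)*sqrt(t)/2·t^(s-1) joins the sum
the [2/3, 8/3) slice contributes ∫ exp(-sqrt(6)*sqrt(t)/2)·t^(s-1) dt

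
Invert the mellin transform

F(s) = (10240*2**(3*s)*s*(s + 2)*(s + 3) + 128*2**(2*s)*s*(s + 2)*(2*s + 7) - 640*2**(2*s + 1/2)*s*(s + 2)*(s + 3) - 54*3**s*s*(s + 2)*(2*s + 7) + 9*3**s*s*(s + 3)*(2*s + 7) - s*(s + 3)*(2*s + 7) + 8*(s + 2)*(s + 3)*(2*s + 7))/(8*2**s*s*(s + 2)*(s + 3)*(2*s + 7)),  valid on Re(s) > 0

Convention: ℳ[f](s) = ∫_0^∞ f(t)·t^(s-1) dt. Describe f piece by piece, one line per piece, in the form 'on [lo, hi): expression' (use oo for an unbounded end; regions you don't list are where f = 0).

on [0, 1/2): 1
on [1/2, 3/2): t**2/2
on [3/2, 2): 2*t**3
on [2, 4): 5*t**(7/2)

integrate the 4 segments split at 1/2, 3/2, 2, then add the results
[0, 1/2) adds the kernel integral of 1
the [1/2, 3/2) slice contributes ∫ t**2/2·t^(s-1) dt
segment [3/2, 2) carries 2*t**3; integrate it
∫ 5*t**(7/2)·t^(s-1) over [2, 4)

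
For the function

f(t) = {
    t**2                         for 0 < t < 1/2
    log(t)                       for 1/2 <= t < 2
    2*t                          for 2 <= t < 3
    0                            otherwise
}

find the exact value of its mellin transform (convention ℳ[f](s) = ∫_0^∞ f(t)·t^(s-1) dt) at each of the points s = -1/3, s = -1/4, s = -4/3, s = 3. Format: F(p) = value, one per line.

F(-1/3) = 3*2**(1/3)*(-50*2**(1/3) - log(2**(10*2**(1/3) + 20)) + 10*6**(2/3) + 61)/20
F(-1/4) = 2**(1/4)*(-224*sqrt(2) - log(2**(42*sqrt(2) + 84)) + 28*6**(3/4) + 339)/21
F(-4/3) = 2**(1/3)*(-64*6**(2/3) - log(2**(12*2**(1/3) + 96)) + 120 + 183*2**(1/3))/64
F(3) = 65*log(2)/24 + 5061/160

treat the 3 regions marked off by 1/2, 2 separately and sum
for t in [0, 1/2): the term is ∫ t**2·t^(s-1)
on [1/2, 2): add ∫ log(t)·t^(s-1) dt
∫ over [2, 3) of 2*t·t^(s-1) joins the sum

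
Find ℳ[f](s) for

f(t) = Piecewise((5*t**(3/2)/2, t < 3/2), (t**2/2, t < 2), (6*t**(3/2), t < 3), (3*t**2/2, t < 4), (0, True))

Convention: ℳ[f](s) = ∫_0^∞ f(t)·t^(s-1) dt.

cuts at 3/2, 2, 3: linearity sums the 4 kernel integrals
on [0, 3/2) integrate f = 5*t**(3/2)/2 against the kernel
∫ over [3/2, 2) of t**2/2·t^(s-1) joins the sum
segment [2, 3) carries 6*t**(3/2); integrate it
the [3, 4) slice contributes ∫ 3*t**2/2·t^(s-1) dt

(192*2**(2*s)*(2*s + 3) + 16*2**s*(2*s + 3) + 30*2**(1/2 - s)*3**(s + 1/2)*(s + 2) - 192*2**(s + 1/2)*(s + 2) - 108*3**s*(2*s + 3) + 288*3**(s + 1/2)*(s + 2) - 9*(3/2)**s*(2*s + 3))/(8*(s + 2)*(2*s + 3))
  Re(s) > -3/2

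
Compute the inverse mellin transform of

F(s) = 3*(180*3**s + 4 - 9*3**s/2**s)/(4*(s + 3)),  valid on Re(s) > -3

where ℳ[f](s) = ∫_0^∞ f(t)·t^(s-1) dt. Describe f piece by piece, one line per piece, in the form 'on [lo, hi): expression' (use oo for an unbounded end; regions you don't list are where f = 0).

on [0, 1): 6*t**3
on [1, 3/2): 3*t**3
on [3/2, 3): 5*t**3

treat the 3 regions marked off by 1, 3/2 separately and sum
on [0, 1): add ∫ 6*t**3·t^(s-1) dt
∫ 3*t**3·t^(s-1) over [1, 3/2)
segment [3/2, 3) carries 5*t**3; integrate it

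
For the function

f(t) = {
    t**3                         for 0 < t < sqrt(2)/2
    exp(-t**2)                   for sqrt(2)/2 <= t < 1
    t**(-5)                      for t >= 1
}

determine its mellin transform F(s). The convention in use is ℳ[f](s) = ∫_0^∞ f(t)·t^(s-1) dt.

undo the power substitution: t**(3/2) on [0, 1/2); exp(-t) on [1/2, 1); t**(-5/2) on [1, ∞)
cuts at sqrt(2)/2, 1: linearity sums the 3 kernel integrals
the [0, sqrt(2)/2) slice contributes ∫ t**3·t^(s-1) dt
on [sqrt(2)/2, 1) integrate f = exp(-t**2) against the kernel
∫ over [1, ∞) of t**(-5)·t^(s-1) joins the sum

(2*2**(s/2)*(s - 5)*(s + 3)*uppergamma(s/2, 1/2) - 2*2**(s/2)*(s - 5)*(s + 3)*uppergamma(s/2, 1) - 4*2**(s/2)*(s + 3) + sqrt(2)*(s - 5))/(4*2**(s/2)*(s - 5)*(s + 3))
  -3 < Re(s) < 5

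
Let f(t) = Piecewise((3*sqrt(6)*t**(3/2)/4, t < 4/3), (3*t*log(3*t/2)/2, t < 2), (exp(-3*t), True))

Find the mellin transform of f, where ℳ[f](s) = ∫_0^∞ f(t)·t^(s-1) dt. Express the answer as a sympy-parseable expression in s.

(-12**s*s*(2*s + 3)*log(4) - 12**s*(2*s + 3)*log(4) + 12**s*(4*s + 6) + 12**s*sqrt(2)*(4*s**2 + 8*s + 4) + 3*18**s*s*(2*s + 3)*log(3) + 18**s*(-6*s - 9) + 3*18**s*(2*s + 3)*log(3) + 3**s*(2*s + 3)*(s**2 + 2*s + 1)*uppergamma(s, 6))/(9**s*(2*s + 3)*(s**2 + 2*s + 1))
  Re(s) > -3/2

peel off the common scale on t: t**(3/2) on [0, 2); t*log(t) on [2, 3); exp(-2*t) on [3, ∞)
f breaks at 4/3, 2 into 3 integrals to sum
∫ 3*sqrt(6)*t**(3/2)/4·t^(s-1) over [0, 4/3)
[4/3, 2) adds the kernel integral of 3*t*log(3*t/2)/2
for t in [2, ∞): the term is ∫ exp(-3*t)·t^(s-1)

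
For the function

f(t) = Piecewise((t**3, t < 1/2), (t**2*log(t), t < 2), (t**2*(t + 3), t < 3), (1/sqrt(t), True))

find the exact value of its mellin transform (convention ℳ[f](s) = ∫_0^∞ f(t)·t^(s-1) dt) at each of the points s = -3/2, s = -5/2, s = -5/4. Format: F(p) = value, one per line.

back out the shared t-power: t on [0, 1/2); log(t) on [1/2, 2); t + 3 on [2, 3); …
treat the 4 regions marked off by 1/2, 2, 3 separately and sum
[0, 1/2) adds the kernel integral of t**3
between 1/2 and 2 the integrand is t**2*log(t)·t^(s-1)
segment 2 to 3 holds t**2*(t + 3); add its integral
over [3, ∞), the kernel integral of 1/sqrt(t) enters the sum

F(-3/2) = sqrt(2)*(-330 + sqrt(2) + 108*log(2) + 144*sqrt(6))/36
F(-5/2) = sqrt(2)*(-486*log(2) + sqrt(2) + 648)/162
F(-5/4) = 2**(1/4)*(-436*sqrt(2) + 2*2**(3/4)*3**(1/4) + 65 + log(2**(42 + 84*sqrt(2))) + 180*6**(3/4))/63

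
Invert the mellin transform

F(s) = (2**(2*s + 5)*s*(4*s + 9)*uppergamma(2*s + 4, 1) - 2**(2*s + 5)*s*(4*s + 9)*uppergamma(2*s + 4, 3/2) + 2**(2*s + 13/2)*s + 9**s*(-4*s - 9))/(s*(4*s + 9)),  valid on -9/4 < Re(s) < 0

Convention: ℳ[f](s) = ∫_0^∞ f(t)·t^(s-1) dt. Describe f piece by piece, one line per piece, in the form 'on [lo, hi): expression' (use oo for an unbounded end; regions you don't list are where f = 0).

peel off the shared t-power: t**(1/4) on [0, 4); exp(-sqrt(t)/2) on [4, 9); t**(-2) on [9, ∞)
back out the power substitution: sqrt(t) on [0, 2); exp(-t/2) on [2, 3); t**(-4) on [3, ∞)
integrate the 3 segments split at 4, 9, then add the results
∫ t**(9/4)·t^(s-1) over [0, 4)
∫ t**2*exp(-sqrt(t)/2)·t^(s-1) over [4, 9)
∫ over [9, ∞) of 1·t^(s-1) joins the sum

on [0, 4): t**(9/4)
on [4, 9): t**2*exp(-sqrt(t)/2)
on [9, oo): 1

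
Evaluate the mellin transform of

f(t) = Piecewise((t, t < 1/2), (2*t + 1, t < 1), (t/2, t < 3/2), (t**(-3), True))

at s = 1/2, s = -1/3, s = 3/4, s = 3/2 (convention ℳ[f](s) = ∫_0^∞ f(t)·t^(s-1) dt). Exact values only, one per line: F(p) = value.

linearity at 1/2, 1, 3/2 turns ℳ[f](s) into 4 summed integrals
between 0 and 1/2 the integrand is t·t^(s-1)
on [1/2, 1) integrate f = (2*t + 1) against the kernel
∫ t/2·t^(s-1) over [1, 3/2)
segment 3/2 to ∞ holds t**(-3); add its integral

F(1/2) = -7*sqrt(2)/6 + 167*sqrt(6)/540 + 3
F(-1/3) = 2**(1/3)*(-405*2**(2/3) + 437*3**(2/3) + 2430)/1080
F(3/4) = 2**(1/4)*(-2754 + 953*3**(3/4) + 3726*2**(3/4))/3402
F(3/2) = -13*sqrt(2)/60 + 403*sqrt(6)/1080 + 19/15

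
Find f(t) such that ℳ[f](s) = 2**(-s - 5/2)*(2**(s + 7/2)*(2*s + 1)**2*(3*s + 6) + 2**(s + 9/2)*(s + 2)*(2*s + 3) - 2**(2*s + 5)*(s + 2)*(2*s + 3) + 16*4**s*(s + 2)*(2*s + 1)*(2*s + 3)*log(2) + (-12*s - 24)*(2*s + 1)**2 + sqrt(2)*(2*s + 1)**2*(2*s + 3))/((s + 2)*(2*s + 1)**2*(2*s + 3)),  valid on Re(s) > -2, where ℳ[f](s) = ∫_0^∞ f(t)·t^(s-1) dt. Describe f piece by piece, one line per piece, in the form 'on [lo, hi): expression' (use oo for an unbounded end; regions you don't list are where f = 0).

on [0, 1/2): t**2
on [1/2, 1): 3*t**(3/2)
on [1, 2): sqrt(t)*log(t)

the shared t-power comes off first: t**(3/2) on [0, 1/2); 3*t on [1/2, 1); log(t) on [1, 2)
cuts at 1/2, 1: linearity sums the 3 kernel integrals
segment 0 to 1/2 holds t**2; add its integral
the [1/2, 1) slice contributes ∫ 3*t**(3/2)·t^(s-1) dt
segment 1 to 2 holds sqrt(t)*log(t); add its integral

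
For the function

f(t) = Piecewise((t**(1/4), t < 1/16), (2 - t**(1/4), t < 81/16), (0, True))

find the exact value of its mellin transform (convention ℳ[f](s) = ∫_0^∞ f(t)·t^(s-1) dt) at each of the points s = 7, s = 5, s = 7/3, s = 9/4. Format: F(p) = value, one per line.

the power substitution comes off first: sqrt(t) on [0, 1/4); 2 - sqrt(t) on [1/4, 9/4)
the power substitution comes off first: t on [0, 1/2); 2 - t on [1/2, 3/2)
treat the 2 regions marked off by 1/16 separately and sum
the [0, 1/16) slice contributes ∫ t**(1/4)·t^(s-1) dt
for t in [1/16, 81/16): the term is ∫ (2 - t**(1/4))·t^(s-1)

F(7) = 183014339639673/27246198784
F(5) = 4184141279/11010048
F(7/3) = 3*2**(2/3)*(-17 + 196830*3**(1/3))/111104
F(9/4) = 255857/23040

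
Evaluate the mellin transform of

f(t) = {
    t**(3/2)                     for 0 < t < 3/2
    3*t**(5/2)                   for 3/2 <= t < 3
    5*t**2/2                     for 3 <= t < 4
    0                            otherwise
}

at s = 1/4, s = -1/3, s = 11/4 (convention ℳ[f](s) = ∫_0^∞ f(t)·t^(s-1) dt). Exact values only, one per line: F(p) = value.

split f at 3/2, 3: ℳ[f](s) collects 3 kernel integrals
on [0, 3/2) integrate f = t**(3/2) against the kernel
segment 3/2 to 3 holds 3*t**(5/2); add its integral
between 3 and 4 the integrand is 5*t**2/2·t^(s-1)

F(1/4) = -10*3**(1/4) - 123*2**(1/4)*3**(3/4)/154 + 108*3**(3/4)/11 + 160*sqrt(2)/9
F(-1/3) = -9*3**(2/3)/2 - 333*2**(5/6)*3**(1/6)/364 + 162*3**(1/6)/13 + 12*2**(1/3)
F(11/4) = -810*3**(3/4)/19 - 2997*2**(3/4)*3**(1/4)/1904 + 972*3**(1/4)/7 + 5120*sqrt(2)/19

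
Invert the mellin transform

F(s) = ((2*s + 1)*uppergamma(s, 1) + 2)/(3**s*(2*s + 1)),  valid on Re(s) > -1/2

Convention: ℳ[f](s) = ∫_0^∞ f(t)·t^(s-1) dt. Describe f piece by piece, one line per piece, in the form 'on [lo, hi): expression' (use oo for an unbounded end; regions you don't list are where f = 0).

on [0, 1/3): sqrt(3)*sqrt(t)
on [1/3, oo): exp(-3*t)

the common scale on t comes off first: sqrt(2)*sqrt(t) on [0, 1/2); exp(-2*t) on [1/2, ∞)
undo the common scale on t: sqrt(t) on [0, 1); exp(-t) on [1, ∞)
slice at 1/3, transform all 2 pieces, and sum them
between 0 and 1/3 the integrand is sqrt(3)*sqrt(t)·t^(s-1)
on [1/3, ∞) integrate f = exp(-3*t) against the kernel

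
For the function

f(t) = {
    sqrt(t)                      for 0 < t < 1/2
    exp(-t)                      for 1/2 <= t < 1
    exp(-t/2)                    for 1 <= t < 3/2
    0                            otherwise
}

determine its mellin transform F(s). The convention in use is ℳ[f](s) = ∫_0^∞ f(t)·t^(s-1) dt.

split f at 1/2, 1: ℳ[f](s) collects 3 kernel integrals
segment 0 to 1/2 holds sqrt(t); add its integral
segment [1/2, 1) carries exp(-t); integrate it
∫ over [1, 3/2) of exp(-t/2)·t^(s-1) joins the sum

(2**s*(2*s + 1)*uppergamma(s, 1/2) - 2**s*(2*s + 1)*uppergamma(s, 1) + 4**s*(2*s + 1)*uppergamma(s, 1/2) - 4**s*(2*s + 1)*uppergamma(s, 3/4) + sqrt(2))/(2**s*(2*s + 1))
  Re(s) > -1/2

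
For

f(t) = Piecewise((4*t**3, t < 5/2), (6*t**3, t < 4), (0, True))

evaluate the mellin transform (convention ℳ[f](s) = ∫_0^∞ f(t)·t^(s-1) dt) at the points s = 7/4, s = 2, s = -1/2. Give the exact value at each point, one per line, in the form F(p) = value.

breakpoints 5/2: one integral from each of the 2 segments
the [0, 5/2) slice contributes ∫ 4*t**3·t^(s-1) dt
segment 5/2 to 4 holds 6*t**3; add its integral

F(7/4) = -625*2**(1/4)*5**(3/4)/76 + 12288*sqrt(2)/19
F(2) = 95179/80
F(-1/2) = 384/5 - 5*sqrt(10)/2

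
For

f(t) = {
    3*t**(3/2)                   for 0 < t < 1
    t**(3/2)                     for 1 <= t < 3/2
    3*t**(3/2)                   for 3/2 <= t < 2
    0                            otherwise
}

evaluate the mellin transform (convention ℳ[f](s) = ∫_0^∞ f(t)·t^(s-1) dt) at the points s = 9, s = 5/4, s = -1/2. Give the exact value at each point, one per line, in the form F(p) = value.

split f at 1, 3/2: ℳ[f](s) collects 3 kernel integrals
∫ 3*t**(3/2)·t^(s-1) over [0, 1)
∫ t**(3/2)·t^(s-1) over [1, 3/2)
piece [3/2, 2): integrate 3*t**(3/2) against the kernel

F(9) = -19683*sqrt(6)/3584 + 4/21 + 2048*sqrt(2)/7
F(5/4) = -9*2**(1/4)*3**(3/4)/11 + 8/11 + 48*2**(3/4)/11
F(-1/2) = 5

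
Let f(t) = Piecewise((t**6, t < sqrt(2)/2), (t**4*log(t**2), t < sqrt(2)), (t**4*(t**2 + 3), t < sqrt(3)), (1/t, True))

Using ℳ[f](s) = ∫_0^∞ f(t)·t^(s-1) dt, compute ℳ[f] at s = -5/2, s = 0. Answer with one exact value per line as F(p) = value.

F(-5/2) = 2**(1/4)*(-436*sqrt(2) + 2*2**(3/4)*3**(1/4) + 65 + log(2**(42 + 84*sqrt(2))) + 180*6**(3/4))/126
F(0) = sqrt(3)/3 + 17*log(2)/16 + 207/32

invert the power substitution to get t**3 on [0, 1/2); t**2*log(t) on [1/2, 2); t**2*(t + 3) on [2, 3); …
peel off the shared t-power: t on [0, 1/2); log(t) on [1/2, 2); t + 3 on [2, 3); …
integrate the 4 segments split at sqrt(2)/2, sqrt(2), sqrt(3), then add the results
the [0, sqrt(2)/2) slice contributes ∫ t**6·t^(s-1) dt
∫ over [sqrt(2)/2, sqrt(2)) of t**4*log(t**2)·t^(s-1) joins the sum
for t in [sqrt(2), sqrt(3)): the term is ∫ t**4*(t**2 + 3)·t^(s-1)
∫ 1/t·t^(s-1) over [sqrt(3), ∞)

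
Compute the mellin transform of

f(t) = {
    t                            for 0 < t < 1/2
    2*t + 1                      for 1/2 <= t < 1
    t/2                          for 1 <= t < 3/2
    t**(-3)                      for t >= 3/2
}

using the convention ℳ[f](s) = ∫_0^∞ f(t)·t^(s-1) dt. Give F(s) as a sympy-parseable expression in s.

(270*2**s*s**2 - 702*2**s*s - 324*2**s + 49*3**s*s**2 - 275*3**s*s - 162*s**2 + 378*s + 324)/(108*2**s*s*(s**2 - 2*s - 3))
  -1 < Re(s) < 3

linearity at 1/2, 1, 3/2 turns ℳ[f](s) into 4 summed integrals
segment 0 to 1/2 holds t; add its integral
for t in [1/2, 1): the term is ∫ (2*t + 1)·t^(s-1)
∫ over [1, 3/2) of t/2·t^(s-1) joins the sum
piece [3/2, ∞): integrate t**(-3) against the kernel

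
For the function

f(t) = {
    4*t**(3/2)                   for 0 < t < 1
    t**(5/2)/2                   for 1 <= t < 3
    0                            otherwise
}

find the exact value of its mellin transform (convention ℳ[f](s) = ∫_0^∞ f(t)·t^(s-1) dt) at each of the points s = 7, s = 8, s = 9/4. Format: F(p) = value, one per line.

split f at 1: ℳ[f](s) collects 2 kernel integrals
[0, 1) adds the kernel integral of 4*t**(3/2)
piece [1, 3): integrate t**(5/2)/2 against the kernel

F(7) = 135/323 + 19683*sqrt(3)/19
F(8) = 149/399 + 19683*sqrt(3)/7
F(9/4) = 274/285 + 162*3**(3/4)/19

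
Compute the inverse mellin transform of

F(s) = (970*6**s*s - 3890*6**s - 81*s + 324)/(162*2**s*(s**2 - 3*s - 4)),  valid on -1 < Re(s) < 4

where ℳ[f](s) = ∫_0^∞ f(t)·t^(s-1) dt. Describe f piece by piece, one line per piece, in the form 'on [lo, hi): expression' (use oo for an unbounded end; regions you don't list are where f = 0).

the 3 pieces separated at 1/2, 3 each add one integral
over [0, 1/2), the kernel integral of t enters the sum
[1/2, 3) adds the kernel integral of 2*t
∫ over [3, ∞) of t**(-4)·t^(s-1) joins the sum

on [0, 1/2): t
on [1/2, 3): 2*t
on [3, oo): t**(-4)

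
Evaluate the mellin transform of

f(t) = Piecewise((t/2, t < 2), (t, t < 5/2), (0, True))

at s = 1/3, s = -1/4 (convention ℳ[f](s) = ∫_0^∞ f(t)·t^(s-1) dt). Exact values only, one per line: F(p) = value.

linearity at 2 turns ℳ[f](s) into 2 summed integrals
over [0, 2), the kernel integral of t/2 enters the sum
on [2, 5/2) integrate f = t against the kernel

F(1/3) = -3*2**(1/3)/4 + 15*20**(1/3)/16
F(-1/4) = 2*2**(1/4)*(-sqrt(2) + 5**(3/4))/3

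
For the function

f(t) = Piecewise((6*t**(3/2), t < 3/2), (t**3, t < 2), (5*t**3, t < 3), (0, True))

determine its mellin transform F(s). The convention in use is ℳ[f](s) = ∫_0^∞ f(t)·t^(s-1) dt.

linearity at 3/2, 2 turns ℳ[f](s) into 3 summed integrals
on [0, 3/2) integrate f = 6*t**(3/2) against the kernel
between 3/2 and 2 the integrand is t**3·t^(s-1)
the [2, 3) slice contributes ∫ 5*t**3·t^(s-1) dt

(-4*2**(s + 3)*(2*s + 3) + 5*3**(s + 3)*(2*s + 3) + 12*(3/2)**(s + 3/2)*(s + 3) - (3/2)**(s + 3)*(2*s + 3))/((s + 3)*(2*s + 3))
  Re(s) > -3/2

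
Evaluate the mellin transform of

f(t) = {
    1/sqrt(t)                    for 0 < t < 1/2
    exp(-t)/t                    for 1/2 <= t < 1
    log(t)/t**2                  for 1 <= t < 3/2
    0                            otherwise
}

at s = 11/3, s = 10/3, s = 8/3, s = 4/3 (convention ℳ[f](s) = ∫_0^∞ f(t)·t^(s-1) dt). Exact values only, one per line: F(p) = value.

F(11/3) = -uppergamma(8/3, 1) - 27*2**(1/3)*3**(2/3)/100 + 3*2**(5/6)/152 + 9/25 + log(3**(9*2**(1/3)*3**(2/3)/20)/2**(9*2**(1/3)*3**(2/3)/20)) + uppergamma(8/3, 1/2)
F(10/3) = -uppergamma(7/3, 1) - 27*2**(2/3)*3**(1/3)/64 + 3*2**(1/6)/68 + log(3**(9*2**(2/3)*3**(1/3)/16)/2**(9*2**(2/3)*3**(1/3)/16)) + 9/16 + uppergamma(7/3, 1/2)
F(8/3) = -9*2**(1/3)*3**(2/3)/8 - uppergamma(5/3, 1) + 3*2**(5/6)/52 + uppergamma(5/3, 1/2) + log(3**(3*2**(1/3)*3**(2/3)/4)/2**(3*2**(1/3)*3**(2/3)/4)) + 9/4
F(4/3) = -3*2**(2/3)*3**(1/3)/4 + log(2**(2**(2/3)*3**(1/3)/2)/3**(2**(2/3)*3**(1/3)/2)) - uppergamma(1/3, 1) + uppergamma(1/3, 1/2) + 3*2**(1/6)/5 + 9/4

back out the shared t-power: sqrt(t) on [0, 1/2); exp(-t) on [1/2, 1); log(t)/t on [1, 3/2)
along the cuts 1/2, 1, ℳ[f](s) splits into 3 integrals
piece [0, 1/2): integrate 1/sqrt(t) against the kernel
piece [1/2, 1): integrate exp(-t)/t against the kernel
the [1, 3/2) slice contributes ∫ log(t)/t**2·t^(s-1) dt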